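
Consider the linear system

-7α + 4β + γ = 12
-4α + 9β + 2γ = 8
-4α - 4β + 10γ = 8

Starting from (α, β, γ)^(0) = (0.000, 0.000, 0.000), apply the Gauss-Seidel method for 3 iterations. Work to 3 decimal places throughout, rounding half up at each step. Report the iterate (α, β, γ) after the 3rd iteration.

(-1.609, 0.128, 0.208)

Iteration 1:
  α = (12 - (4)·0.000 - (1)·0.000) / (-7) = -1.714
  β = (8 - (-4)·-1.714 - (2)·0.000) / (9) = 0.127
  γ = (8 - (-4)·-1.714 - (-4)·0.127) / (10) = 0.165
Iteration 2:
  α = (12 - (4)·0.127 - (1)·0.165) / (-7) = -1.618
  β = (8 - (-4)·-1.618 - (2)·0.165) / (9) = 0.133
  γ = (8 - (-4)·-1.618 - (-4)·0.133) / (10) = 0.206
Iteration 3:
  α = (12 - (4)·0.133 - (1)·0.206) / (-7) = -1.609
  β = (8 - (-4)·-1.609 - (2)·0.206) / (9) = 0.128
  γ = (8 - (-4)·-1.609 - (-4)·0.128) / (10) = 0.208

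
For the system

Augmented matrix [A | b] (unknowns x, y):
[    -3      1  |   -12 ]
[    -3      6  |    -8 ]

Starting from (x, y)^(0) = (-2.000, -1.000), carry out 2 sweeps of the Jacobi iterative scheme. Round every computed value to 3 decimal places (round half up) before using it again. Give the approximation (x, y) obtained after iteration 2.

(3.222, 0.500)

Iteration 1:
  x = (-12 - (1)·-1.000) / (-3) = 3.667
  y = (-8 - (-3)·-2.000) / (6) = -2.333
Iteration 2:
  x = (-12 - (1)·-2.333) / (-3) = 3.222
  y = (-8 - (-3)·3.667) / (6) = 0.500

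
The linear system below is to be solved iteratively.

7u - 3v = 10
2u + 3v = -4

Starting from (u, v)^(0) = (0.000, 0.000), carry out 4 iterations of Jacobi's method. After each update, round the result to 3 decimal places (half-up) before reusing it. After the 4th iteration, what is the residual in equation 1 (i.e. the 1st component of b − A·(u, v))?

0.817

Iteration 1:
  u = (10 - (-3)·0.000) / (7) = 1.429
  v = (-4 - (2)·0.000) / (3) = -1.333
Iteration 2:
  u = (10 - (-3)·-1.333) / (7) = 0.857
  v = (-4 - (2)·1.429) / (3) = -2.286
Iteration 3:
  u = (10 - (-3)·-2.286) / (7) = 0.449
  v = (-4 - (2)·0.857) / (3) = -1.905
Iteration 4:
  u = (10 - (-3)·-1.905) / (7) = 0.612
  v = (-4 - (2)·0.449) / (3) = -1.633
Residual b − A·x = (0.817, -0.325)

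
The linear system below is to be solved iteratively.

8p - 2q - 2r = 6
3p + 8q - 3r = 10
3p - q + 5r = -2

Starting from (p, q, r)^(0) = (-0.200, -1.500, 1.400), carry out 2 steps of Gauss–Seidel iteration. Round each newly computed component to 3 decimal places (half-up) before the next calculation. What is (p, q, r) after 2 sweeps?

Iteration 1:
  p = (6 - (-2)·-1.500 - (-2)·1.400) / (8) = 0.725
  q = (10 - (3)·0.725 - (-3)·1.400) / (8) = 1.503
  r = (-2 - (3)·0.725 - (-1)·1.503) / (5) = -0.534
Iteration 2:
  p = (6 - (-2)·1.503 - (-2)·-0.534) / (8) = 0.992
  q = (10 - (3)·0.992 - (-3)·-0.534) / (8) = 0.678
  r = (-2 - (3)·0.992 - (-1)·0.678) / (5) = -0.860

(0.992, 0.678, -0.860)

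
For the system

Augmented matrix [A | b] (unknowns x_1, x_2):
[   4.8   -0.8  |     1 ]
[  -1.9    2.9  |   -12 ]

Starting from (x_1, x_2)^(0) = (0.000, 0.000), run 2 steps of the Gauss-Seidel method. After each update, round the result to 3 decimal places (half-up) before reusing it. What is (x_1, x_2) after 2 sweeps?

(-0.459, -4.439)

Iteration 1:
  x_1 = (1 - (-0.8)·0.000) / (4.8) = 0.208
  x_2 = (-12 - (-1.9)·0.208) / (2.9) = -4.002
Iteration 2:
  x_1 = (1 - (-0.8)·-4.002) / (4.8) = -0.459
  x_2 = (-12 - (-1.9)·-0.459) / (2.9) = -4.439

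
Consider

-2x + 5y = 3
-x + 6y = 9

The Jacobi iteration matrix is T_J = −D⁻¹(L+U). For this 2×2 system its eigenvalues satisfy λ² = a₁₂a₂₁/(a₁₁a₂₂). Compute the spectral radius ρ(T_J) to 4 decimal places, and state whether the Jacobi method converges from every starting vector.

0.6455

a₁₂a₂₁/(a₁₁a₂₂) = (5)·(-1) / ((-2)·(6)) = 0.416667
ρ = √|0.416667| = √0.416667 = 0.6455
ρ < 1, so Jacobi converges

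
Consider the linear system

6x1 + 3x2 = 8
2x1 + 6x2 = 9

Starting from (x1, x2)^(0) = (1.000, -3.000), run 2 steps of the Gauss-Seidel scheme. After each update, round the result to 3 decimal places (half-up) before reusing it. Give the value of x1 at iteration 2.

Iteration 1:
  x1 = (8 - (3)·-3.000) / (6) = 2.833
  x2 = (9 - (2)·2.833) / (6) = 0.556
Iteration 2:
  x1 = (8 - (3)·0.556) / (6) = 1.055
  x2 = (9 - (2)·1.055) / (6) = 1.148

1.055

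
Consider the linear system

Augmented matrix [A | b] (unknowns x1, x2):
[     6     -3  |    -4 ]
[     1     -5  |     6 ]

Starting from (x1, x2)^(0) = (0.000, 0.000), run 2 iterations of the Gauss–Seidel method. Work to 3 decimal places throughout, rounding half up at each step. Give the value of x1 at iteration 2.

-1.333

Iteration 1:
  x1 = (-4 - (-3)·0.000) / (6) = -0.667
  x2 = (6 - (1)·-0.667) / (-5) = -1.333
Iteration 2:
  x1 = (-4 - (-3)·-1.333) / (6) = -1.333
  x2 = (6 - (1)·-1.333) / (-5) = -1.467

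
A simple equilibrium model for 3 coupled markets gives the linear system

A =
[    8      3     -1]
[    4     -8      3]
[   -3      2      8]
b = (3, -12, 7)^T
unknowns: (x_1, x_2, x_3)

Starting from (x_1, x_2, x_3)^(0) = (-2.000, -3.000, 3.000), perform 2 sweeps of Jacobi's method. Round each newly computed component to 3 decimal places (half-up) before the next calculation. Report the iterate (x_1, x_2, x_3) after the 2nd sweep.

Iteration 1:
  x_1 = (3 - (3)·-3.000 - (-1)·3.000) / (8) = 1.875
  x_2 = (-12 - (4)·-2.000 - (3)·3.000) / (-8) = 1.625
  x_3 = (7 - (-3)·-2.000 - (2)·-3.000) / (8) = 0.875
Iteration 2:
  x_1 = (3 - (3)·1.625 - (-1)·0.875) / (8) = -0.125
  x_2 = (-12 - (4)·1.875 - (3)·0.875) / (-8) = 2.766
  x_3 = (7 - (-3)·1.875 - (2)·1.625) / (8) = 1.172

(-0.125, 2.766, 1.172)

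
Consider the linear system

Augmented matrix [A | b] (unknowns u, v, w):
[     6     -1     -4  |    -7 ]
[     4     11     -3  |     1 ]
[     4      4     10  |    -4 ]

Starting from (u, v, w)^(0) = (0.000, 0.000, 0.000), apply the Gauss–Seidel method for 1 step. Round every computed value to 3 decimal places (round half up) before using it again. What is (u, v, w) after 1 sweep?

(-1.167, 0.515, -0.139)

Iteration 1:
  u = (-7 - (-1)·0.000 - (-4)·0.000) / (6) = -1.167
  v = (1 - (4)·-1.167 - (-3)·0.000) / (11) = 0.515
  w = (-4 - (4)·-1.167 - (4)·0.515) / (10) = -0.139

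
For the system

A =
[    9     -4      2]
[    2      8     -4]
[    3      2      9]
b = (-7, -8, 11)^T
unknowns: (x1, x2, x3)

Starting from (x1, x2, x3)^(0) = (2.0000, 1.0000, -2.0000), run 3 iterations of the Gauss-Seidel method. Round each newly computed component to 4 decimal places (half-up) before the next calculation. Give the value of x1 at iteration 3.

-1.0385

Iteration 1:
  x1 = (-7 - (-4)·1.0000 - (2)·-2.0000) / (9) = 0.1111
  x2 = (-8 - (2)·0.1111 - (-4)·-2.0000) / (8) = -2.0278
  x3 = (11 - (3)·0.1111 - (2)·-2.0278) / (9) = 1.6358
Iteration 2:
  x1 = (-7 - (-4)·-2.0278 - (2)·1.6358) / (9) = -2.0425
  x2 = (-8 - (2)·-2.0425 - (-4)·1.6358) / (8) = 0.3285
  x3 = (11 - (3)·-2.0425 - (2)·0.3285) / (9) = 1.8301
Iteration 3:
  x1 = (-7 - (-4)·0.3285 - (2)·1.8301) / (9) = -1.0385
  x2 = (-8 - (2)·-1.0385 - (-4)·1.8301) / (8) = 0.1747
  x3 = (11 - (3)·-1.0385 - (2)·0.1747) / (9) = 1.5296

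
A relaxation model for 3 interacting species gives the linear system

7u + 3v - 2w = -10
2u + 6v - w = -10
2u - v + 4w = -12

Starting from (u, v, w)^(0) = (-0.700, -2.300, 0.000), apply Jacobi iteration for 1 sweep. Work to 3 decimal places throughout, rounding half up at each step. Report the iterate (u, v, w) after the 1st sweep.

(-0.443, -1.433, -3.225)

Iteration 1:
  u = (-10 - (3)·-2.300 - (-2)·0.000) / (7) = -0.443
  v = (-10 - (2)·-0.700 - (-1)·0.000) / (6) = -1.433
  w = (-12 - (2)·-0.700 - (-1)·-2.300) / (4) = -3.225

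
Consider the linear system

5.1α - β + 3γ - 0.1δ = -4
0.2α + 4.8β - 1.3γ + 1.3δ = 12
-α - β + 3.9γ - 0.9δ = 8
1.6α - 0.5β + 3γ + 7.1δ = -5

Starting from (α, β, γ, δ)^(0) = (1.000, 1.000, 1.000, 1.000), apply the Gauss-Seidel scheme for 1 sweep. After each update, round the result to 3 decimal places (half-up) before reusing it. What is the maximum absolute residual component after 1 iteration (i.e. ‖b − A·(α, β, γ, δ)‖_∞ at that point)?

5.224

Iteration 1:
  α = (-4 - (-1)·1.000 - (3)·1.000 - (-0.1)·1.000) / (5.1) = -1.157
  β = (12 - (0.2)·-1.157 - (-1.3)·1.000 - (1.3)·1.000) / (4.8) = 2.548
  γ = (8 - (-1)·-1.157 - (-1)·2.548 - (-0.9)·1.000) / (3.9) = 2.639
  δ = (-5 - (1.6)·-1.157 - (-0.5)·2.548 - (3)·2.639) / (7.1) = -1.379
Residual b − A·x = (-3.606, 5.224, -2.142, -0.001); ∞-norm = 5.224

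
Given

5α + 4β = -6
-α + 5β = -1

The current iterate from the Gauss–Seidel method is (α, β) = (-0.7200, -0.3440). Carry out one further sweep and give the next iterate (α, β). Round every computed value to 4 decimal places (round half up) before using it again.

One sweep:
  α = (-6 - (4)·-0.3440) / (5) = -0.9248
  β = (-1 - (-1)·-0.9248) / (5) = -0.3850

(-0.9248, -0.3850)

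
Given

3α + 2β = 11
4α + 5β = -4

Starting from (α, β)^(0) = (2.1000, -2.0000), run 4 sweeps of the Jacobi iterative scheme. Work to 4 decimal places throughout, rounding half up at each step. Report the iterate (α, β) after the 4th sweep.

Iteration 1:
  α = (11 - (2)·-2.0000) / (3) = 5.0000
  β = (-4 - (4)·2.1000) / (5) = -2.4800
Iteration 2:
  α = (11 - (2)·-2.4800) / (3) = 5.3200
  β = (-4 - (4)·5.0000) / (5) = -4.8000
Iteration 3:
  α = (11 - (2)·-4.8000) / (3) = 6.8667
  β = (-4 - (4)·5.3200) / (5) = -5.0560
Iteration 4:
  α = (11 - (2)·-5.0560) / (3) = 7.0373
  β = (-4 - (4)·6.8667) / (5) = -6.2934

(7.0373, -6.2934)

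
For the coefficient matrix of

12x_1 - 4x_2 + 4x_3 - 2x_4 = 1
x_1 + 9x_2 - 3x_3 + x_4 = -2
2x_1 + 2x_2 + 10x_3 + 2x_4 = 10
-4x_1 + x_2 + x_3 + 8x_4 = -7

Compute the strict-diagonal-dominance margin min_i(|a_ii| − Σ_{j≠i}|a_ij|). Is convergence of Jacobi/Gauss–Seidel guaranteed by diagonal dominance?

row 1: |12| − (4+4+2) = 2
row 2: |9| − (1+3+1) = 4
row 3: |10| − (2+2+2) = 4
row 4: |8| − (4+1+1) = 2
minimum over rows = 2 → strictly diagonally dominant (convergence guaranteed)

2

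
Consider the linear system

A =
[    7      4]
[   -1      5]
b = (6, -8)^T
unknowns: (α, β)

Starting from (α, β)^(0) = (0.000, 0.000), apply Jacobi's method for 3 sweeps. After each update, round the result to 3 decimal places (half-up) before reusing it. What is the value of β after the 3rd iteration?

-1.246

Iteration 1:
  α = (6 - (4)·0.000) / (7) = 0.857
  β = (-8 - (-1)·0.000) / (5) = -1.600
Iteration 2:
  α = (6 - (4)·-1.600) / (7) = 1.771
  β = (-8 - (-1)·0.857) / (5) = -1.429
Iteration 3:
  α = (6 - (4)·-1.429) / (7) = 1.674
  β = (-8 - (-1)·1.771) / (5) = -1.246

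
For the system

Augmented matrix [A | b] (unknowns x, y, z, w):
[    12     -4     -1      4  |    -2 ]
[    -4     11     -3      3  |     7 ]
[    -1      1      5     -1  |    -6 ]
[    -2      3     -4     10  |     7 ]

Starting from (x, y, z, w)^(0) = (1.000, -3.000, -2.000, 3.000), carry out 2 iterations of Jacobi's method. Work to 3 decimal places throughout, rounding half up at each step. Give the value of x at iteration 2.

Iteration 1:
  x = (-2 - (-4)·-3.000 - (-1)·-2.000 - (4)·3.000) / (12) = -2.333
  y = (7 - (-4)·1.000 - (-3)·-2.000 - (3)·3.000) / (11) = -0.364
  z = (-6 - (-1)·1.000 - (1)·-3.000 - (-1)·3.000) / (5) = 0.200
  w = (7 - (-2)·1.000 - (3)·-3.000 - (-4)·-2.000) / (10) = 1.000
Iteration 2:
  x = (-2 - (-4)·-0.364 - (-1)·0.200 - (4)·1.000) / (12) = -0.605
  y = (7 - (-4)·-2.333 - (-3)·0.200 - (3)·1.000) / (11) = -0.430
  z = (-6 - (-1)·-2.333 - (1)·-0.364 - (-1)·1.000) / (5) = -1.394
  w = (7 - (-2)·-2.333 - (3)·-0.364 - (-4)·0.200) / (10) = 0.423

-0.605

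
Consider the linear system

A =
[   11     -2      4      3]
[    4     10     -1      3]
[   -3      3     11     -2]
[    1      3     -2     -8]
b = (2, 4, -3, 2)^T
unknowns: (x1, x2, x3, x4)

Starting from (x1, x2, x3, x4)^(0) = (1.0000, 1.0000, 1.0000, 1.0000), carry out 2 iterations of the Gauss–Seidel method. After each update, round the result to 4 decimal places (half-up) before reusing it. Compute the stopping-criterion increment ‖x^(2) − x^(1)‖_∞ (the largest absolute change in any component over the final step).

0.6303

Iteration 1:
  x1 = (2 - (-2)·1.0000 - (4)·1.0000 - (3)·1.0000) / (11) = -0.2727
  x2 = (4 - (4)·-0.2727 - (-1)·1.0000 - (3)·1.0000) / (10) = 0.3091
  x3 = (-3 - (-3)·-0.2727 - (3)·0.3091 - (-2)·1.0000) / (11) = -0.2496
  x4 = (2 - (1)·-0.2727 - (3)·0.3091 - (-2)·-0.2496) / (-8) = -0.1058
Iteration 2:
  x1 = (2 - (-2)·0.3091 - (4)·-0.2496 - (3)·-0.1058) / (11) = 0.3576
  x2 = (4 - (4)·0.3576 - (-1)·-0.2496 - (3)·-0.1058) / (10) = 0.2637
  x3 = (-3 - (-3)·0.3576 - (3)·0.2637 - (-2)·-0.1058) / (11) = -0.2664
  x4 = (2 - (1)·0.3576 - (3)·0.2637 - (-2)·-0.2664) / (-8) = -0.0398
Change: (0.6303, -0.0454, -0.0168, 0.0660) → max |·| = 0.6303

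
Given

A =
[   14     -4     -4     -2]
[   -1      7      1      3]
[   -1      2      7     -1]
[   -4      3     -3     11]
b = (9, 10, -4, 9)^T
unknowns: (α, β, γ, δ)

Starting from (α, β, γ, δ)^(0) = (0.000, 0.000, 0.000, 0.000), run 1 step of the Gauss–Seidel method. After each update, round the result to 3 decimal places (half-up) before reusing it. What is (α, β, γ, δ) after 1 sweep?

(0.643, 1.520, -0.914, 0.388)

Iteration 1:
  α = (9 - (-4)·0.000 - (-4)·0.000 - (-2)·0.000) / (14) = 0.643
  β = (10 - (-1)·0.643 - (1)·0.000 - (3)·0.000) / (7) = 1.520
  γ = (-4 - (-1)·0.643 - (2)·1.520 - (-1)·0.000) / (7) = -0.914
  δ = (9 - (-4)·0.643 - (3)·1.520 - (-3)·-0.914) / (11) = 0.388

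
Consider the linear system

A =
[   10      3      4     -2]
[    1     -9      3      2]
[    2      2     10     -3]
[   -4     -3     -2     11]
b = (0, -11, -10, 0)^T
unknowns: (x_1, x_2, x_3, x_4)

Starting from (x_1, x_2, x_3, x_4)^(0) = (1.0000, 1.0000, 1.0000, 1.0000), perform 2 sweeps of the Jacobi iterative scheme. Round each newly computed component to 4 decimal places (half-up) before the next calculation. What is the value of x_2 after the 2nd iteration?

Iteration 1:
  x_1 = (0 - (3)·1.0000 - (4)·1.0000 - (-2)·1.0000) / (10) = -0.5000
  x_2 = (-11 - (1)·1.0000 - (3)·1.0000 - (2)·1.0000) / (-9) = 1.8889
  x_3 = (-10 - (2)·1.0000 - (2)·1.0000 - (-3)·1.0000) / (10) = -1.1000
  x_4 = (0 - (-4)·1.0000 - (-3)·1.0000 - (-2)·1.0000) / (11) = 0.8182
Iteration 2:
  x_1 = (0 - (3)·1.8889 - (4)·-1.1000 - (-2)·0.8182) / (10) = 0.0370
  x_2 = (-11 - (1)·-0.5000 - (3)·-1.1000 - (2)·0.8182) / (-9) = 0.9818
  x_3 = (-10 - (2)·-0.5000 - (2)·1.8889 - (-3)·0.8182) / (10) = -1.0323
  x_4 = (0 - (-4)·-0.5000 - (-3)·1.8889 - (-2)·-1.1000) / (11) = 0.1333

0.9818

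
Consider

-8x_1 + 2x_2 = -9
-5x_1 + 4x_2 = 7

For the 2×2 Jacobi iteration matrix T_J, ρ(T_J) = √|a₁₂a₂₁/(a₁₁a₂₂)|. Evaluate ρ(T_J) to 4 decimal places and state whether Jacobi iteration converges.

a₁₂a₂₁/(a₁₁a₂₂) = (2)·(-5) / ((-8)·(4)) = 0.312500
ρ = √|0.312500| = √0.312500 = 0.5590
ρ < 1, so Jacobi converges

0.5590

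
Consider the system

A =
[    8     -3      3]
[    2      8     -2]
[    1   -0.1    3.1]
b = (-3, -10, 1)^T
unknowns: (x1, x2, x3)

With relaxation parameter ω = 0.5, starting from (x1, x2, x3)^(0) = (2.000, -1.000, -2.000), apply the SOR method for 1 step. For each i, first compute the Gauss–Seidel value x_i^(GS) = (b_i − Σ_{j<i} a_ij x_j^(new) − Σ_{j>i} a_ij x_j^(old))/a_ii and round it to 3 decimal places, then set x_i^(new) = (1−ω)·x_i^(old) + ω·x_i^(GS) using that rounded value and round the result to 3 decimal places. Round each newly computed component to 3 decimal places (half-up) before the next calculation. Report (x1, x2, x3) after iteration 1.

(1.000, -1.500, -1.024)

Iteration 1:
  x1: GS value = (-3 - (-3)·-1.000 - (3)·-2.000) / (8) = 0.000;  x1 ← (1−ω)·2.000 + ω·0.000 = 1.000
  x2: GS value = (-10 - (2)·1.000 - (-2)·-2.000) / (8) = -2.000;  x2 ← (1−ω)·-1.000 + ω·-2.000 = -1.500
  x3: GS value = (1 - (1)·1.000 - (-0.1)·-1.500) / (3.1) = -0.048;  x3 ← (1−ω)·-2.000 + ω·-0.048 = -1.024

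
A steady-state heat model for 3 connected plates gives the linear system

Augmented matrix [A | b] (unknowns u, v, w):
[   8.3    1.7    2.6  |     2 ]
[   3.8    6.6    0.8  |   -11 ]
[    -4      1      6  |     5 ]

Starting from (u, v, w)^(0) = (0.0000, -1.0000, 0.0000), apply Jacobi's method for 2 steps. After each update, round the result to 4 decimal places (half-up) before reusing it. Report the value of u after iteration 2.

Iteration 1:
  u = (2 - (1.7)·-1.0000 - (2.6)·0.0000) / (8.3) = 0.4458
  v = (-11 - (3.8)·0.0000 - (0.8)·0.0000) / (6.6) = -1.6667
  w = (5 - (-4)·0.0000 - (1)·-1.0000) / (6) = 1.0000
Iteration 2:
  u = (2 - (1.7)·-1.6667 - (2.6)·1.0000) / (8.3) = 0.2691
  v = (-11 - (3.8)·0.4458 - (0.8)·1.0000) / (6.6) = -2.0446
  w = (5 - (-4)·0.4458 - (1)·-1.6667) / (6) = 1.4083

0.2691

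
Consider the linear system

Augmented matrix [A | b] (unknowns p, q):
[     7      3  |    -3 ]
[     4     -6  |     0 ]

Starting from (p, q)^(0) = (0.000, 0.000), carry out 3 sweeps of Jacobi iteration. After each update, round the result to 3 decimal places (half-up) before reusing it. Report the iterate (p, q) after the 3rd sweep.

(-0.306, -0.286)

Iteration 1:
  p = (-3 - (3)·0.000) / (7) = -0.429
  q = (0 - (4)·0.000) / (-6) = 0.000
Iteration 2:
  p = (-3 - (3)·0.000) / (7) = -0.429
  q = (0 - (4)·-0.429) / (-6) = -0.286
Iteration 3:
  p = (-3 - (3)·-0.286) / (7) = -0.306
  q = (0 - (4)·-0.429) / (-6) = -0.286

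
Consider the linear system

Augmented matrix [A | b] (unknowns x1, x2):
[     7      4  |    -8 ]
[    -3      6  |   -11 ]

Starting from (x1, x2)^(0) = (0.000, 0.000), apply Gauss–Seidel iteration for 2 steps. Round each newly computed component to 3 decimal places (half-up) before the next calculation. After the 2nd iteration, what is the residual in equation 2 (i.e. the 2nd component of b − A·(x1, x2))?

Iteration 1:
  x1 = (-8 - (4)·0.000) / (7) = -1.143
  x2 = (-11 - (-3)·-1.143) / (6) = -2.405
Iteration 2:
  x1 = (-8 - (4)·-2.405) / (7) = 0.231
  x2 = (-11 - (-3)·0.231) / (6) = -1.718
Residual b − A·x = (-2.745, 0.001)

0.001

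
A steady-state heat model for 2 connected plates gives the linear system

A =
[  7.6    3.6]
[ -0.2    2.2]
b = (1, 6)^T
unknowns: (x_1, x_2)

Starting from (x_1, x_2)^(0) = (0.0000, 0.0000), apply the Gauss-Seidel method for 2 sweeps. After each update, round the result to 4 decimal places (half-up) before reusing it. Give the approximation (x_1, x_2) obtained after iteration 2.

Iteration 1:
  x_1 = (1 - (3.6)·0.0000) / (7.6) = 0.1316
  x_2 = (6 - (-0.2)·0.1316) / (2.2) = 2.7392
Iteration 2:
  x_1 = (1 - (3.6)·2.7392) / (7.6) = -1.1659
  x_2 = (6 - (-0.2)·-1.1659) / (2.2) = 2.6213

(-1.1659, 2.6213)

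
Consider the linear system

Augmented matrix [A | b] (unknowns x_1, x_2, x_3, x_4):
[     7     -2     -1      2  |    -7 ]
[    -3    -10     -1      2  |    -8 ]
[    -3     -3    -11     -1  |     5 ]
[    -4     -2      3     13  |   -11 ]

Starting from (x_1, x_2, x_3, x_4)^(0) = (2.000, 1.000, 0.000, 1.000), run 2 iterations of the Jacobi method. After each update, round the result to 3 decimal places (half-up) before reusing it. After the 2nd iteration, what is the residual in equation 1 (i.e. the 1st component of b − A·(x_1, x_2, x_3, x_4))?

Iteration 1:
  x_1 = (-7 - (-2)·1.000 - (-1)·0.000 - (2)·1.000) / (7) = -1.000
  x_2 = (-8 - (-3)·2.000 - (-1)·0.000 - (2)·1.000) / (-10) = 0.400
  x_3 = (5 - (-3)·2.000 - (-3)·1.000 - (-1)·1.000) / (-11) = -1.364
  x_4 = (-11 - (-4)·2.000 - (-2)·1.000 - (3)·0.000) / (13) = -0.077
Iteration 2:
  x_1 = (-7 - (-2)·0.400 - (-1)·-1.364 - (2)·-0.077) / (7) = -1.059
  x_2 = (-8 - (-3)·-1.000 - (-1)·-1.364 - (2)·-0.077) / (-10) = 1.221
  x_3 = (5 - (-3)·-1.000 - (-3)·0.400 - (-1)·-0.077) / (-11) = -0.284
  x_4 = (-11 - (-4)·-1.000 - (-2)·0.400 - (3)·-1.364) / (13) = -0.778
Residual b − A·x = (4.127, 2.305, 1.584, -1.828)

4.127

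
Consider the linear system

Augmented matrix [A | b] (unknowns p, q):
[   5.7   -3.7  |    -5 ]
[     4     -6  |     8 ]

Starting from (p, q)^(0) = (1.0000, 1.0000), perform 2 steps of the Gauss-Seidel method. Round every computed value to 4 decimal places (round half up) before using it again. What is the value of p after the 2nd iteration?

Iteration 1:
  p = (-5 - (-3.7)·1.0000) / (5.7) = -0.2281
  q = (8 - (4)·-0.2281) / (-6) = -1.4854
Iteration 2:
  p = (-5 - (-3.7)·-1.4854) / (5.7) = -1.8414
  q = (8 - (4)·-1.8414) / (-6) = -2.5609

-1.8414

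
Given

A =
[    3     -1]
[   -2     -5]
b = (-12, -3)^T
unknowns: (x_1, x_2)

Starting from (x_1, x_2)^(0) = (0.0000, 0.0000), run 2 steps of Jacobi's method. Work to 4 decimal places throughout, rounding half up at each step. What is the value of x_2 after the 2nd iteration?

2.2000

Iteration 1:
  x_1 = (-12 - (-1)·0.0000) / (3) = -4.0000
  x_2 = (-3 - (-2)·0.0000) / (-5) = 0.6000
Iteration 2:
  x_1 = (-12 - (-1)·0.6000) / (3) = -3.8000
  x_2 = (-3 - (-2)·-4.0000) / (-5) = 2.2000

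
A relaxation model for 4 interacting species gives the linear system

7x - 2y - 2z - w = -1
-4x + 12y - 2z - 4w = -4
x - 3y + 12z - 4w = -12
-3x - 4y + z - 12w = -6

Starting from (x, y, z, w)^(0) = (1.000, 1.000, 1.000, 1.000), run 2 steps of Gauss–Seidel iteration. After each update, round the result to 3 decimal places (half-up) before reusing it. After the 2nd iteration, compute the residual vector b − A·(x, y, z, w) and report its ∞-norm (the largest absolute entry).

Iteration 1:
  x = (-1 - (-2)·1.000 - (-2)·1.000 - (-1)·1.000) / (7) = 0.571
  y = (-4 - (-4)·0.571 - (-2)·1.000 - (-4)·1.000) / (12) = 0.357
  z = (-12 - (1)·0.571 - (-3)·0.357 - (-4)·1.000) / (12) = -0.625
  w = (-6 - (-3)·0.571 - (-4)·0.357 - (1)·-0.625) / (-12) = 0.186
Iteration 2:
  x = (-1 - (-2)·0.357 - (-2)·-0.625 - (-1)·0.186) / (7) = -0.193
  y = (-4 - (-4)·-0.193 - (-2)·-0.625 - (-4)·0.186) / (12) = -0.440
  z = (-12 - (1)·-0.193 - (-3)·-0.440 - (-4)·0.186) / (12) = -1.032
  w = (-6 - (-3)·-0.193 - (-4)·-0.440 - (1)·-1.032) / (-12) = 0.609
Residual b − A·x = (-1.984, 0.880, 1.693, 0.001); ∞-norm = 1.984

1.984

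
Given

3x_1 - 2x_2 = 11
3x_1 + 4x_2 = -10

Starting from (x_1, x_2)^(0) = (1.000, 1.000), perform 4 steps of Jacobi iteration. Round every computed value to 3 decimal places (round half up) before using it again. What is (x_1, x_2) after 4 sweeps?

(1.250, -2.375)

Iteration 1:
  x_1 = (11 - (-2)·1.000) / (3) = 4.333
  x_2 = (-10 - (3)·1.000) / (4) = -3.250
Iteration 2:
  x_1 = (11 - (-2)·-3.250) / (3) = 1.500
  x_2 = (-10 - (3)·4.333) / (4) = -5.750
Iteration 3:
  x_1 = (11 - (-2)·-5.750) / (3) = -0.167
  x_2 = (-10 - (3)·1.500) / (4) = -3.625
Iteration 4:
  x_1 = (11 - (-2)·-3.625) / (3) = 1.250
  x_2 = (-10 - (3)·-0.167) / (4) = -2.375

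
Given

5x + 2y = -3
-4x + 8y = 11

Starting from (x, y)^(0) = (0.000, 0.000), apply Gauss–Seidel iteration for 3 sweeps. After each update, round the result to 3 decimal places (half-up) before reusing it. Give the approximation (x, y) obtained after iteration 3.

Iteration 1:
  x = (-3 - (2)·0.000) / (5) = -0.600
  y = (11 - (-4)·-0.600) / (8) = 1.075
Iteration 2:
  x = (-3 - (2)·1.075) / (5) = -1.030
  y = (11 - (-4)·-1.030) / (8) = 0.860
Iteration 3:
  x = (-3 - (2)·0.860) / (5) = -0.944
  y = (11 - (-4)·-0.944) / (8) = 0.903

(-0.944, 0.903)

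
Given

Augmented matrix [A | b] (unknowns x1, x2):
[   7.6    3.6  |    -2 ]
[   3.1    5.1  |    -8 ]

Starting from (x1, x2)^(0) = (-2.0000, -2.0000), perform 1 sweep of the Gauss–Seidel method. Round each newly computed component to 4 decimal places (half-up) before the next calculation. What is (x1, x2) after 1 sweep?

Iteration 1:
  x1 = (-2 - (3.6)·-2.0000) / (7.6) = 0.6842
  x2 = (-8 - (3.1)·0.6842) / (5.1) = -1.9845

(0.6842, -1.9845)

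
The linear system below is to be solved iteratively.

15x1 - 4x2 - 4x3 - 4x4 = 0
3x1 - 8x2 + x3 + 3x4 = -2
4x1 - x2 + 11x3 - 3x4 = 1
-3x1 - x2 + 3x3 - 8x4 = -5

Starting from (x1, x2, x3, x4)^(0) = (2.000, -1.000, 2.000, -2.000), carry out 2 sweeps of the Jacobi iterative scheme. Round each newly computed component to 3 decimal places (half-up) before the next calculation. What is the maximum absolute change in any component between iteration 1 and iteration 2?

Iteration 1:
  x1 = (0 - (-4)·-1.000 - (-4)·2.000 - (-4)·-2.000) / (15) = -0.267
  x2 = (-2 - (3)·2.000 - (1)·2.000 - (3)·-2.000) / (-8) = 0.500
  x3 = (1 - (4)·2.000 - (-1)·-1.000 - (-3)·-2.000) / (11) = -1.273
  x4 = (-5 - (-3)·2.000 - (-1)·-1.000 - (3)·2.000) / (-8) = 0.750
Iteration 2:
  x1 = (0 - (-4)·0.500 - (-4)·-1.273 - (-4)·0.750) / (15) = -0.006
  x2 = (-2 - (3)·-0.267 - (1)·-1.273 - (3)·0.750) / (-8) = 0.272
  x3 = (1 - (4)·-0.267 - (-1)·0.500 - (-3)·0.750) / (11) = 0.438
  x4 = (-5 - (-3)·-0.267 - (-1)·0.500 - (3)·-1.273) / (-8) = 0.185
Change: (0.261, -0.228, 1.711, -0.565) → max |·| = 1.711

1.711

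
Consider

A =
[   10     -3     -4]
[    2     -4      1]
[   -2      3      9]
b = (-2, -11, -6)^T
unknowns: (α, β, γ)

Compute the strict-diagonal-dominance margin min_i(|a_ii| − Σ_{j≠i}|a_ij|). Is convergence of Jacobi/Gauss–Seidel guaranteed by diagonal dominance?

row 1: |10| − (3+4) = 3
row 2: |-4| − (2+1) = 1
row 3: |9| − (2+3) = 4
minimum over rows = 1 → strictly diagonally dominant (convergence guaranteed)

1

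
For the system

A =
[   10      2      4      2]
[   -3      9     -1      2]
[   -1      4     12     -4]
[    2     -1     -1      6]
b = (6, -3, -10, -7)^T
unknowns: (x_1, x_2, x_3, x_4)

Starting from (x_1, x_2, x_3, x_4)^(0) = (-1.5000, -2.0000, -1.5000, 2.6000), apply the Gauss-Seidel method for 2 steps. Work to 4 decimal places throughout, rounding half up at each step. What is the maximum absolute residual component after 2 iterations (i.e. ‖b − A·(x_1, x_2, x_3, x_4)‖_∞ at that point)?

Iteration 1:
  x_1 = (6 - (2)·-2.0000 - (4)·-1.5000 - (2)·2.6000) / (10) = 1.0800
  x_2 = (-3 - (-3)·1.0800 - (-1)·-1.5000 - (2)·2.6000) / (9) = -0.7178
  x_3 = (-10 - (-1)·1.0800 - (4)·-0.7178 - (-4)·2.6000) / (12) = 0.3626
  x_4 = (-7 - (2)·1.0800 - (-1)·-0.7178 - (-1)·0.3626) / (6) = -1.5859
Iteration 2:
  x_1 = (6 - (2)·-0.7178 - (4)·0.3626 - (2)·-1.5859) / (10) = 0.9157
  x_2 = (-3 - (-3)·0.9157 - (-1)·0.3626 - (2)·-1.5859) / (9) = 0.3646
  x_3 = (-10 - (-1)·0.9157 - (4)·0.3646 - (-4)·-1.5859) / (12) = -1.4072
  x_4 = (-7 - (2)·0.9157 - (-1)·0.3646 - (-1)·-1.4072) / (6) = -1.6457
Residual b − A·x = (5.0340, -1.6501, -0.2391, 0.0002); ∞-norm = 5.0340

5.0340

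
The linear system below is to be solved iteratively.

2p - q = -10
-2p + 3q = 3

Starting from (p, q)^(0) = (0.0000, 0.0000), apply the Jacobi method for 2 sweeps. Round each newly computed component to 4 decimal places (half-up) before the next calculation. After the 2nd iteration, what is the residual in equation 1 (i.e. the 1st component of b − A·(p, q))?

Iteration 1:
  p = (-10 - (-1)·0.0000) / (2) = -5.0000
  q = (3 - (-2)·0.0000) / (3) = 1.0000
Iteration 2:
  p = (-10 - (-1)·1.0000) / (2) = -4.5000
  q = (3 - (-2)·-5.0000) / (3) = -2.3333
Residual b − A·x = (-3.3333, 0.9999)

-3.3333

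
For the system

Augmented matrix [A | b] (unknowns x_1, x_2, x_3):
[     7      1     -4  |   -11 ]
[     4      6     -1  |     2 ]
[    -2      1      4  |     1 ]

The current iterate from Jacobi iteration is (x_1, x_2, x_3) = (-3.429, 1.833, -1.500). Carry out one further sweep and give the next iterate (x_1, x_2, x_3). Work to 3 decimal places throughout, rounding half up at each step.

One sweep:
  x_1 = (-11 - (1)·1.833 - (-4)·-1.500) / (7) = -2.690
  x_2 = (2 - (4)·-3.429 - (-1)·-1.500) / (6) = 2.369
  x_3 = (1 - (-2)·-3.429 - (1)·1.833) / (4) = -1.923

(-2.690, 2.369, -1.923)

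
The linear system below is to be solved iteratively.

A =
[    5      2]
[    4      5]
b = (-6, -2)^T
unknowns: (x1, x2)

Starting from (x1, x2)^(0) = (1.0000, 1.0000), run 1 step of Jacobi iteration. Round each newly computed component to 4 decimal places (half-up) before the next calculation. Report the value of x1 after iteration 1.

-1.6000

Iteration 1:
  x1 = (-6 - (2)·1.0000) / (5) = -1.6000
  x2 = (-2 - (4)·1.0000) / (5) = -1.2000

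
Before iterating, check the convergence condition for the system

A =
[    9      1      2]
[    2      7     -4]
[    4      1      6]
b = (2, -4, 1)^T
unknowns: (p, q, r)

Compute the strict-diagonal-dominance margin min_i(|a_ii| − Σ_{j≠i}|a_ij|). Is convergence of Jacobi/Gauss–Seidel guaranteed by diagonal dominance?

row 1: |9| − (1+2) = 6
row 2: |7| − (2+4) = 1
row 3: |6| − (4+1) = 1
minimum over rows = 1 → strictly diagonally dominant (convergence guaranteed)

1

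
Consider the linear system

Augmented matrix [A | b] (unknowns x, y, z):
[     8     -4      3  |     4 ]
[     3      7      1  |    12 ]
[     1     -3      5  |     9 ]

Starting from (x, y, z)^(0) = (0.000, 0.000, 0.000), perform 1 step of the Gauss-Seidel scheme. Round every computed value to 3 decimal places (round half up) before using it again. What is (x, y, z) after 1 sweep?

Iteration 1:
  x = (4 - (-4)·0.000 - (3)·0.000) / (8) = 0.500
  y = (12 - (3)·0.500 - (1)·0.000) / (7) = 1.500
  z = (9 - (1)·0.500 - (-3)·1.500) / (5) = 2.600

(0.500, 1.500, 2.600)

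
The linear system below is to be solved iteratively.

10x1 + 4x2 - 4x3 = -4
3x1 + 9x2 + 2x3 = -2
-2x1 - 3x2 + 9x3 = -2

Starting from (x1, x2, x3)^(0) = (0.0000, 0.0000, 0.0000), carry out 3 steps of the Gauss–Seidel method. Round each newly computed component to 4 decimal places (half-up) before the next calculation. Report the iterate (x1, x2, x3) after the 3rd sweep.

Iteration 1:
  x1 = (-4 - (4)·0.0000 - (-4)·0.0000) / (10) = -0.4000
  x2 = (-2 - (3)·-0.4000 - (2)·0.0000) / (9) = -0.0889
  x3 = (-2 - (-2)·-0.4000 - (-3)·-0.0889) / (9) = -0.3407
Iteration 2:
  x1 = (-4 - (4)·-0.0889 - (-4)·-0.3407) / (10) = -0.5007
  x2 = (-2 - (3)·-0.5007 - (2)·-0.3407) / (9) = 0.0204
  x3 = (-2 - (-2)·-0.5007 - (-3)·0.0204) / (9) = -0.3267
Iteration 3:
  x1 = (-4 - (4)·0.0204 - (-4)·-0.3267) / (10) = -0.5388
  x2 = (-2 - (3)·-0.5388 - (2)·-0.3267) / (9) = 0.0300
  x3 = (-2 - (-2)·-0.5388 - (-3)·0.0300) / (9) = -0.3320

(-0.5388, 0.0300, -0.3320)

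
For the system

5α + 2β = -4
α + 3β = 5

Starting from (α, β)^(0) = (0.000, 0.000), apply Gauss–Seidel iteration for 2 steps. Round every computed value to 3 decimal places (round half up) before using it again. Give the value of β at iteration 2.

2.191

Iteration 1:
  α = (-4 - (2)·0.000) / (5) = -0.800
  β = (5 - (1)·-0.800) / (3) = 1.933
Iteration 2:
  α = (-4 - (2)·1.933) / (5) = -1.573
  β = (5 - (1)·-1.573) / (3) = 2.191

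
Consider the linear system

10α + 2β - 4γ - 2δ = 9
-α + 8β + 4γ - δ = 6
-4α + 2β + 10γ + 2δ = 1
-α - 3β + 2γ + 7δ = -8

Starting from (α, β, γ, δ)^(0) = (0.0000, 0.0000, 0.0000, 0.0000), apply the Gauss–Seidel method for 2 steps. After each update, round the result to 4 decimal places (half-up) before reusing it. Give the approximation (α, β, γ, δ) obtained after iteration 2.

(0.6971, 0.6025, 0.4037, -0.9004)

Iteration 1:
  α = (9 - (2)·0.0000 - (-4)·0.0000 - (-2)·0.0000) / (10) = 0.9000
  β = (6 - (-1)·0.9000 - (4)·0.0000 - (-1)·0.0000) / (8) = 0.8625
  γ = (1 - (-4)·0.9000 - (2)·0.8625 - (2)·0.0000) / (10) = 0.2875
  δ = (-8 - (-1)·0.9000 - (-3)·0.8625 - (2)·0.2875) / (7) = -0.7268
Iteration 2:
  α = (9 - (2)·0.8625 - (-4)·0.2875 - (-2)·-0.7268) / (10) = 0.6971
  β = (6 - (-1)·0.6971 - (4)·0.2875 - (-1)·-0.7268) / (8) = 0.6025
  γ = (1 - (-4)·0.6971 - (2)·0.6025 - (2)·-0.7268) / (10) = 0.4037
  δ = (-8 - (-1)·0.6971 - (-3)·0.6025 - (2)·0.4037) / (7) = -0.9004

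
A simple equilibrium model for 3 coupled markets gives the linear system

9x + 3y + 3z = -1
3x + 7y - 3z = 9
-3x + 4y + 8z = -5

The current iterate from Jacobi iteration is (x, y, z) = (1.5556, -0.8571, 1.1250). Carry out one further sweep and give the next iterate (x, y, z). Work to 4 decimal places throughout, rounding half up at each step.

(-0.2004, 1.1012, 0.3869)

One sweep:
  x = (-1 - (3)·-0.8571 - (3)·1.1250) / (9) = -0.2004
  y = (9 - (3)·1.5556 - (-3)·1.1250) / (7) = 1.1012
  z = (-5 - (-3)·1.5556 - (4)·-0.8571) / (8) = 0.3869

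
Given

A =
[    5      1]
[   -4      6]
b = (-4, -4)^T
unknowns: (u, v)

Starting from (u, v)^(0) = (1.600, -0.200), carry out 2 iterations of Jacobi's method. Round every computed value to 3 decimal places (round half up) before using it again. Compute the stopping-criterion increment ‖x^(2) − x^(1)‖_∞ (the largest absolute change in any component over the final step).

1.573

Iteration 1:
  u = (-4 - (1)·-0.200) / (5) = -0.760
  v = (-4 - (-4)·1.600) / (6) = 0.400
Iteration 2:
  u = (-4 - (1)·0.400) / (5) = -0.880
  v = (-4 - (-4)·-0.760) / (6) = -1.173
Change: (-0.120, -1.573) → max |·| = 1.573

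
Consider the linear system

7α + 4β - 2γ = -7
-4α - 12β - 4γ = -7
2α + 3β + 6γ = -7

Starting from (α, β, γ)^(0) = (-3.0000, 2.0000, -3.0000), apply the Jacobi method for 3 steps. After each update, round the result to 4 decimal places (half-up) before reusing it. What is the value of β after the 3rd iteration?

Iteration 1:
  α = (-7 - (4)·2.0000 - (-2)·-3.0000) / (7) = -3.0000
  β = (-7 - (-4)·-3.0000 - (-4)·-3.0000) / (-12) = 2.5833
  γ = (-7 - (2)·-3.0000 - (3)·2.0000) / (6) = -1.1667
Iteration 2:
  α = (-7 - (4)·2.5833 - (-2)·-1.1667) / (7) = -2.8095
  β = (-7 - (-4)·-3.0000 - (-4)·-1.1667) / (-12) = 1.9722
  γ = (-7 - (2)·-3.0000 - (3)·2.5833) / (6) = -1.4583
Iteration 3:
  α = (-7 - (4)·1.9722 - (-2)·-1.4583) / (7) = -2.5436
  β = (-7 - (-4)·-2.8095 - (-4)·-1.4583) / (-12) = 2.0059
  γ = (-7 - (2)·-2.8095 - (3)·1.9722) / (6) = -1.2163

2.0059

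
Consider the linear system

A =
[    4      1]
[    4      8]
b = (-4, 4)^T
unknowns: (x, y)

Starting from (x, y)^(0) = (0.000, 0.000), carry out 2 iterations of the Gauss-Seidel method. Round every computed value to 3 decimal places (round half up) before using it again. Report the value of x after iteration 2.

-1.250

Iteration 1:
  x = (-4 - (1)·0.000) / (4) = -1.000
  y = (4 - (4)·-1.000) / (8) = 1.000
Iteration 2:
  x = (-4 - (1)·1.000) / (4) = -1.250
  y = (4 - (4)·-1.250) / (8) = 1.125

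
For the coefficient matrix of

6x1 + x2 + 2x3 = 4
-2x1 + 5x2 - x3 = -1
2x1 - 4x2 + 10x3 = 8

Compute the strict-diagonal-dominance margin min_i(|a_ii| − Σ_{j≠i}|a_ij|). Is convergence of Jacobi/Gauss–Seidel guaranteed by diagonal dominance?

2

row 1: |6| − (1+2) = 3
row 2: |5| − (2+1) = 2
row 3: |10| − (2+4) = 4
minimum over rows = 2 → strictly diagonally dominant (convergence guaranteed)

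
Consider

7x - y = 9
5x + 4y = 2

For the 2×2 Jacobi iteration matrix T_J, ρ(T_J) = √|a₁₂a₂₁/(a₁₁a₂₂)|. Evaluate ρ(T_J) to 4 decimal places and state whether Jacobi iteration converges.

0.4226

a₁₂a₂₁/(a₁₁a₂₂) = (-1)·(5) / ((7)·(4)) = -0.178571
ρ = √|-0.178571| = √0.178571 = 0.4226
ρ < 1, so Jacobi converges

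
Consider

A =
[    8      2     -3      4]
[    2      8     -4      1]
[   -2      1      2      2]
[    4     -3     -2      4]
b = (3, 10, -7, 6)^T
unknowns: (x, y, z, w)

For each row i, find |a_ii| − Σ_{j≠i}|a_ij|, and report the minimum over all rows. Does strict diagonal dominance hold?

-5

row 1: |8| − (2+3+4) = -1
row 2: |8| − (2+4+1) = 1
row 3: |2| − (2+1+2) = -3
row 4: |4| − (4+3+2) = -5
minimum over rows = -5 → not strictly diagonally dominant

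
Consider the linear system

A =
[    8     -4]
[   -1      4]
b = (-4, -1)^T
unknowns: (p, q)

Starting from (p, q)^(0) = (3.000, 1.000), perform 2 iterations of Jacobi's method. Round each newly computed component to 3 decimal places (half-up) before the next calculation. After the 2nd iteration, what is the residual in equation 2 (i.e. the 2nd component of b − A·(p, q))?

Iteration 1:
  p = (-4 - (-4)·1.000) / (8) = 0.000
  q = (-1 - (-1)·3.000) / (4) = 0.500
Iteration 2:
  p = (-4 - (-4)·0.500) / (8) = -0.250
  q = (-1 - (-1)·0.000) / (4) = -0.250
Residual b − A·x = (-3.000, -0.250)

-0.250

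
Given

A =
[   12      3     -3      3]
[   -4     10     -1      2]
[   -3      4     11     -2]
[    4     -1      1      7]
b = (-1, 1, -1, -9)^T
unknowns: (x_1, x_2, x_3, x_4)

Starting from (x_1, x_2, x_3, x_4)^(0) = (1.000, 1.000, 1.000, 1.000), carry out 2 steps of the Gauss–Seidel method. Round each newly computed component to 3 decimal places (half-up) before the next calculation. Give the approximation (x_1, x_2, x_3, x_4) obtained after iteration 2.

Iteration 1:
  x_1 = (-1 - (3)·1.000 - (-3)·1.000 - (3)·1.000) / (12) = -0.333
  x_2 = (1 - (-4)·-0.333 - (-1)·1.000 - (2)·1.000) / (10) = -0.133
  x_3 = (-1 - (-3)·-0.333 - (4)·-0.133 - (-2)·1.000) / (11) = 0.048
  x_4 = (-9 - (4)·-0.333 - (-1)·-0.133 - (1)·0.048) / (7) = -1.121
Iteration 2:
  x_1 = (-1 - (3)·-0.133 - (-3)·0.048 - (3)·-1.121) / (12) = 0.242
  x_2 = (1 - (-4)·0.242 - (-1)·0.048 - (2)·-1.121) / (10) = 0.426
  x_3 = (-1 - (-3)·0.242 - (4)·0.426 - (-2)·-1.121) / (11) = -0.384
  x_4 = (-9 - (4)·0.242 - (-1)·0.426 - (1)·-0.384) / (7) = -1.308

(0.242, 0.426, -0.384, -1.308)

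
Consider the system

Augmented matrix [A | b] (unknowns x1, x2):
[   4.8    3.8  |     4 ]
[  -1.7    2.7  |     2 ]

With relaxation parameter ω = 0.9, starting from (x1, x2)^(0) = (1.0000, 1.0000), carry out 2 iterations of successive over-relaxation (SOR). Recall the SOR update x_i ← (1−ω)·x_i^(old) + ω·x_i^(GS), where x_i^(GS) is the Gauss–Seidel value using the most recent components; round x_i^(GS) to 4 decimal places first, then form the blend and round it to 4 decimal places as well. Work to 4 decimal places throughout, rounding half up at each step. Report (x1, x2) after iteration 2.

(0.1620, 0.8429)

Iteration 1:
  x1: GS value = (4 - (3.8)·1.0000) / (4.8) = 0.0417;  x1 ← (1−ω)·1.0000 + ω·0.0417 = 0.1375
  x2: GS value = (2 - (-1.7)·0.1375) / (2.7) = 0.8273;  x2 ← (1−ω)·1.0000 + ω·0.8273 = 0.8446
Iteration 2:
  x1: GS value = (4 - (3.8)·0.8446) / (4.8) = 0.1647;  x1 ← (1−ω)·0.1375 + ω·0.1647 = 0.1620
  x2: GS value = (2 - (-1.7)·0.1620) / (2.7) = 0.8427;  x2 ← (1−ω)·0.8446 + ω·0.8427 = 0.8429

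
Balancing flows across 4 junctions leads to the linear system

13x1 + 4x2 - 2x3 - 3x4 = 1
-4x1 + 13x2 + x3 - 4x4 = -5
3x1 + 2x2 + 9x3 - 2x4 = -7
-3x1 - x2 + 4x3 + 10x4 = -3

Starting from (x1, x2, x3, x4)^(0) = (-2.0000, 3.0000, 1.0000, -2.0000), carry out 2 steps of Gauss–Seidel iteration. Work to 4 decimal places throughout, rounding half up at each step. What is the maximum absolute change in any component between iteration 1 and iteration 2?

Iteration 1:
  x1 = (1 - (4)·3.0000 - (-2)·1.0000 - (-3)·-2.0000) / (13) = -1.1538
  x2 = (-5 - (-4)·-1.1538 - (1)·1.0000 - (-4)·-2.0000) / (13) = -1.4319
  x3 = (-7 - (3)·-1.1538 - (2)·-1.4319 - (-2)·-2.0000) / (9) = -0.5194
  x4 = (-3 - (-3)·-1.1538 - (-1)·-1.4319 - (4)·-0.5194) / (10) = -0.5816
Iteration 2:
  x1 = (1 - (4)·-1.4319 - (-2)·-0.5194 - (-3)·-0.5816) / (13) = 0.3034
  x2 = (-5 - (-4)·0.3034 - (1)·-0.5194 - (-4)·-0.5816) / (13) = -0.4303
  x3 = (-7 - (3)·0.3034 - (2)·-0.4303 - (-2)·-0.5816) / (9) = -0.9125
  x4 = (-3 - (-3)·0.3034 - (-1)·-0.4303 - (4)·-0.9125) / (10) = 0.1130
Change: (1.4572, 1.0016, -0.3931, 0.6946) → max |·| = 1.4572

1.4572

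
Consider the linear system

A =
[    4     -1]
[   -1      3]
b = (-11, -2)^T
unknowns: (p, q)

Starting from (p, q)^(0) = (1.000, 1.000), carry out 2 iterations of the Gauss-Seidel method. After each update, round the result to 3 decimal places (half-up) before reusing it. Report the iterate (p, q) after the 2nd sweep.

(-3.125, -1.708)

Iteration 1:
  p = (-11 - (-1)·1.000) / (4) = -2.500
  q = (-2 - (-1)·-2.500) / (3) = -1.500
Iteration 2:
  p = (-11 - (-1)·-1.500) / (4) = -3.125
  q = (-2 - (-1)·-3.125) / (3) = -1.708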